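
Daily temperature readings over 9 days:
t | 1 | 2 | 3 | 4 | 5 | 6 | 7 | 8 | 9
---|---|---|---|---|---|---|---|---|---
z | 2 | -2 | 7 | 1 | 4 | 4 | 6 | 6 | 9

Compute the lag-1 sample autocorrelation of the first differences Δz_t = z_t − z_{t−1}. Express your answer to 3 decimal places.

First differences Δz: -4, 9, -6, 3, 0, 2, 0, 3
Mean of differences = 0.8750
Numerator Σ(Δz_t−Δz̄)(Δz_{t+1}−Δz̄) = -115.7656
Denominator Σ(Δz_t−Δz̄)² = 148.8750
r_1(Δz) = -115.7656 / 148.8750 = -0.778

-0.778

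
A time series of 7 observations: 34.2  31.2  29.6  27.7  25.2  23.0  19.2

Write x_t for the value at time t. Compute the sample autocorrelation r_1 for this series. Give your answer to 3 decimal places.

Mean x̄ = (34.2 + 31.2 + 29.6 + 27.7 + 25.2 + 23.0 + 19.2)/7 = 27.1571
Σ(x_t−x̄)(x_{t+1}−x̄) = (28.4733) + (9.8761) + (1.3261) + (-1.0624) + (8.1361) + (33.0790) = 79.8282
Denominator Σ(x_t−x̄)² = 156.6371
r_1 = 79.8282 / 156.6371 = 0.510

0.510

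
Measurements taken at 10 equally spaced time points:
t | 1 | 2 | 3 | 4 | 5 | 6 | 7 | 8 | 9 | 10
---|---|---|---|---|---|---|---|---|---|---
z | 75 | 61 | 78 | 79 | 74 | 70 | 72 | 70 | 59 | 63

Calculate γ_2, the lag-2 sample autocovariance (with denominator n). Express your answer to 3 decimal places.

Mean z̄ = (75 + 61 + 78 + 79 + 74 + 70 + 72 + 70 + 59 + 63)/10 = 70.1000
Σ_{t=1}^{8}(z_t−z̄)(z_{t+2}−z̄) = -25.3200
γ_2 = -25.3200 / 10 = -2.532

-2.532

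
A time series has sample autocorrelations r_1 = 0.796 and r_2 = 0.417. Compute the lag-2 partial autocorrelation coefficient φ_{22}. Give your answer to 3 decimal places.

φ_{22} = (r_2 − r_1²) / (1 − r_1²)
r_1² = (0.796)² = 0.633616
Numerator = 0.417 − 0.6336 = -0.2166; denominator = 1 − 0.6336 = 0.3664
φ_{22} = -0.2166 / 0.3664 = -0.591

-0.591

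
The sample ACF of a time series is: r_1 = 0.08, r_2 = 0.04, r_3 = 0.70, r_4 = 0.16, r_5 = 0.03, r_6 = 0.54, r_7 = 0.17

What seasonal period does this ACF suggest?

The largest autocorrelation is r_3 = 0.70, with a weaker echo at lag 6 (0.54); the remaining lags stay at or below 0.17.
The dominant spike at lag 3 indicates a seasonal period of 3.

3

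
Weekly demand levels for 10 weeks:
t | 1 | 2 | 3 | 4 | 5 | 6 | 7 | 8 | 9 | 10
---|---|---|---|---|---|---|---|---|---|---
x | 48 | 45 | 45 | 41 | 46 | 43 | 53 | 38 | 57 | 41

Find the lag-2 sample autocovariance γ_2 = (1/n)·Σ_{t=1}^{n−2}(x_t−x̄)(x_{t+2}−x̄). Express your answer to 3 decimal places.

15.582

Mean x̄ = (48 + 45 + 45 + 41 + 46 + 43 + 53 + 38 + 57 + 41)/10 = 45.7000
Σ_{t=1}^{8}(x_t−x̄)(x_{t+2}−x̄) = 155.8200
γ_2 = 155.8200 / 10 = 15.582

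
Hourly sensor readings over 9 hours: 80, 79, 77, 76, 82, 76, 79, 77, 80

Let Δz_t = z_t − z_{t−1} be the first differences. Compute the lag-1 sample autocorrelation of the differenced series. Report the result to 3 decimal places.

-0.680

First differences Δz: -1, -2, -1, 6, -6, 3, -2, 3
Mean of differences = 0.0000
Numerator Σ(Δz_t−Δz̄)(Δz_{t+1}−Δz̄) = -68.0000
Denominator Σ(Δz_t−Δz̄)² = 100.0000
r_1(Δz) = -68.0000 / 100.0000 = -0.680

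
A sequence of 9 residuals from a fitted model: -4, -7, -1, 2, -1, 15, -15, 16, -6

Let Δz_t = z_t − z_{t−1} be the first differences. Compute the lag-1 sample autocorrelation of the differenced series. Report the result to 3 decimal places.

First differences Δz: -3, 6, 3, -3, 16, -30, 31, -22
Mean of differences = -0.2500
Numerator Σ(Δz_t−Δz̄)(Δz_{t+1}−Δz̄) = -2143.3125
Denominator Σ(Δz_t−Δz̄)² = 2663.5000
r_1(Δz) = -2143.3125 / 2663.5000 = -0.805

-0.805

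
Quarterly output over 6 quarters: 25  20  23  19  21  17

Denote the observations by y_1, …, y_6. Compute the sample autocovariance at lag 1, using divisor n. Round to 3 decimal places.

-1.699

Mean ȳ = (25 + 20 + 23 + 19 + 21 + 17)/6 = 20.8333
Deviations: 4.1667, -0.8333, 2.1667, -1.8333, 0.1667, -3.8333
Σ_{t=1}^{5}(y_t−ȳ)(y_{t+1}−ȳ) = -10.1944
γ_1 = -10.1944 / 6 = -1.699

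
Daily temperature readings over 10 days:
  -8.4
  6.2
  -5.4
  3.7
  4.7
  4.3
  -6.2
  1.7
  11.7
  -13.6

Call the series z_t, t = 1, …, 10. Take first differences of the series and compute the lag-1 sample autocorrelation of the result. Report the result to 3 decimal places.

First differences Δz: 14.6, -11.6, 9.1, 1.0, -0.4, -10.5, 7.9, 10.0, -25.3
Mean of differences = -0.5778
Numerator Σ(Δz_t−Δz̄)(Δz_{t+1}−Δz̄) = -516.1260
Denominator Σ(Δz_t−Δz̄)² = 1341.4356
r_1(Δz) = -516.1260 / 1341.4356 = -0.385

-0.385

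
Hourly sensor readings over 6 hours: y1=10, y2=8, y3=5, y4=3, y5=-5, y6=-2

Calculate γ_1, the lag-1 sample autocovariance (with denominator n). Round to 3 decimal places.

Mean ȳ = (10 + 8 + 5 + 3 − 5 − 2)/6 = 3.1667
Deviations: 6.8333, 4.8333, 1.8333, -0.1667, -8.1667, -5.1667
Σ_{t=1}^{5}(y_t−ȳ)(y_{t+1}−ȳ) = 85.1389
γ_1 = 85.1389 / 6 = 14.190

14.190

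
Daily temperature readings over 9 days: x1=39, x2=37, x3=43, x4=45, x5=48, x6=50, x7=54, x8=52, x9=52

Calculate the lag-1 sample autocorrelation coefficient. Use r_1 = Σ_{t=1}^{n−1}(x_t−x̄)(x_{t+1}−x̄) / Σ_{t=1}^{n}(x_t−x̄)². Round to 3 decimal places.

0.719

Mean x̄ = (39 + 37 + 43 + 45 + 48 + 50 + 54 + 52 + 52)/9 = 46.6667
Numerator Σ_{t=1}^{8}(x_t−x̄)(x_{t+1}−x̄) = 209.8889
Denominator Σ(x_t−x̄)² = 292.0000
r_1 = 209.8889 / 292.0000 = 0.719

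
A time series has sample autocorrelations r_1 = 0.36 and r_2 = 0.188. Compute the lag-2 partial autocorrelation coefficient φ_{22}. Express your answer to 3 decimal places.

0.067

φ_{22} = (r_2 − r_1²) / (1 − r_1²)
r_1² = (0.36)² = 0.1296
Numerator = 0.188 − 0.1296 = 0.0584; denominator = 1 − 0.1296 = 0.8704
φ_{22} = 0.0584 / 0.8704 = 0.067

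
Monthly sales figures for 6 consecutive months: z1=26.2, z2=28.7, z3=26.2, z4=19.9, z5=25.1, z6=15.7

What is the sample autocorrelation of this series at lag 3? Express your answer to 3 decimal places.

Mean z̄ = (26.2 + 28.7 + 26.2 + 19.9 + 25.1 + 15.7)/6 = 23.6333
Deviations from mean: 2.5667, 5.0667, 2.5667, -3.7333, 1.4667, -7.9333
Numerator Σ_{t=1}^{3}(z_t−z̄)(z_{t+3}−z̄) = -22.5133
Denominator Σ(z_t−z̄)² = 117.8733
r_3 = -22.5133 / 117.8733 = -0.191

-0.191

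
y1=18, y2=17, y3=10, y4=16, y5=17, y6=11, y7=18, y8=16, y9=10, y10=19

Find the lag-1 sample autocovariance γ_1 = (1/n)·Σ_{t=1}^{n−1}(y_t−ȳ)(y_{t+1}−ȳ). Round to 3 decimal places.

-4.804

Mean ȳ = (18 + 17 + 10 + 16 + 17 + 11 + 18 + 16 + 10 + 19)/10 = 15.2000
Σ_{t=1}^{9}(y_t−ȳ)(y_{t+1}−ȳ) = -48.0400
γ_1 = -48.0400 / 10 = -4.804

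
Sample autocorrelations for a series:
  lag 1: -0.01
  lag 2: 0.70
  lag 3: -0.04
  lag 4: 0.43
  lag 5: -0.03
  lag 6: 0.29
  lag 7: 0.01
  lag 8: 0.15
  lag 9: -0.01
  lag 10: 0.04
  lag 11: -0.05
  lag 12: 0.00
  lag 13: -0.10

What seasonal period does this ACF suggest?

2

The largest autocorrelation is r_2 = 0.70, with weaker echoes at lags 4 (0.43), 6 (0.29) and 8 (0.15); the remaining lags stay at or below 0.04.
The dominant spike at lag 2 indicates a seasonal period of 2.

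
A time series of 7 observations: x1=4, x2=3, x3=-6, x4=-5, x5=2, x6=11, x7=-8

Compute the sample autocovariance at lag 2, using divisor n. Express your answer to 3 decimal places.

-17.251

Mean x̄ = (4 + 3 − 6 − 5 + 2 + 11 − 8)/7 = 0.1429
Deviations: 3.8571, 2.8571, -6.1429, -5.1429, 1.8571, 10.8571, -8.1429
Σ_{t=1}^{5}(x_t−x̄)(x_{t+2}−x̄) = -120.7551
γ_2 = -120.7551 / 7 = -17.251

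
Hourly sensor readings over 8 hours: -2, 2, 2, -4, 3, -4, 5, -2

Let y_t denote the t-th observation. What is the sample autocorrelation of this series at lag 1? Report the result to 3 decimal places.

Mean ȳ = (-2 + 2 + 2 − 4 + 3 − 4 + 5 − 2)/8 = 0.0000
Deviations from mean: -2.0000, 2.0000, 2.0000, -4.0000, 3.0000, -4.0000, 5.0000, -2.0000
Numerator Σ_{t=1}^{7}(y_t−ȳ)(y_{t+1}−ȳ) = -62.0000
Denominator Σ(y_t−ȳ)² = 82.0000
r_1 = -62.0000 / 82.0000 = -0.756

-0.756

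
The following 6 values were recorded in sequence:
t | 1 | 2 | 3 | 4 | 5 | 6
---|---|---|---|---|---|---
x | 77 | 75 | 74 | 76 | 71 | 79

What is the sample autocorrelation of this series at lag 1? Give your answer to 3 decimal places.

-0.530

Mean x̄ = (77 + 75 + 74 + 76 + 71 + 79)/6 = 75.3333
Deviations from mean: 1.6667, -0.3333, -1.3333, 0.6667, -4.3333, 3.6667
Σ(x_t−x̄)(x_{t+1}−x̄) = (-0.5556) + (0.4444) + (-0.8889) + (-2.8889) + (-15.8889) = -19.7778
Denominator Σ(x_t−x̄)² = 37.3333
r_1 = -19.7778 / 37.3333 = -0.530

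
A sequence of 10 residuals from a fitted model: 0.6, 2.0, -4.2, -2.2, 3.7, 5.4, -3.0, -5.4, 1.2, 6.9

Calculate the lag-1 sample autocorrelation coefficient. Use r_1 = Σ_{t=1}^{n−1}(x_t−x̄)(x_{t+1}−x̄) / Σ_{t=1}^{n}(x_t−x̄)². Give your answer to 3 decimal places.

0.108

Mean x̄ = (0.6 + 2.0 − 4.2 − 2.2 + 3.7 + 5.4 − 3.0 − 5.4 + 1.2 + 6.9)/10 = 0.5000
Numerator Σ_{t=1}^{9}(x_t−x̄)(x_{t+1}−x̄) = 16.6800
Denominator Σ(x_t−x̄)² = 154.4000
r_1 = 16.6800 / 154.4000 = 0.108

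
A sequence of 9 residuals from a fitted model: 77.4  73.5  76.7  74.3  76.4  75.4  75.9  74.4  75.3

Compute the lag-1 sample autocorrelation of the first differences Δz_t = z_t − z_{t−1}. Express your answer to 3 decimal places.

First differences Δz: -3.9, 3.2, -2.4, 2.1, -1.0, 0.5, -1.5, 0.9
Mean of differences = -0.2625
Numerator Σ(Δz_t−Δz̄)(Δz_{t+1}−Δz̄) = -29.7327
Denominator Σ(Δz_t−Δz̄)² = 39.3788
r_1(Δz) = -29.7327 / 39.3788 = -0.755

-0.755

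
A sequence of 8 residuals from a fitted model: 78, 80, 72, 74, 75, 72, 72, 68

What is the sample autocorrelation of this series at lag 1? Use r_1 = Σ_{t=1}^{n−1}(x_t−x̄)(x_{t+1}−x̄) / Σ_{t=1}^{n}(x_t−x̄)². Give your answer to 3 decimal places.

Mean x̄ = (78 + 80 + 72 + 74 + 75 + 72 + 72 + 68)/8 = 73.8750
Deviations from mean: 4.1250, 6.1250, -1.8750, 0.1250, 1.1250, -1.8750, -1.8750, -5.8750
Σ(x_t−x̄)(x_{t+1}−x̄) = (25.2656) + (-11.4844) + (-0.2344) + (0.1406) + (-2.1094) + (3.5156) + (11.0156) = 26.1094
Denominator Σ(x_t−x̄)² = 100.8750
r_1 = 26.1094 / 100.8750 = 0.259

0.259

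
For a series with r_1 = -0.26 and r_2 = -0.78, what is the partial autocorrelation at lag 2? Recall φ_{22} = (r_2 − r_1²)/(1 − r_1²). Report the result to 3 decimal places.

φ_{22} = (r_2 − r_1²) / (1 − r_1²)
r_1² = (-0.26)² = 0.0676
Numerator = -0.78 − 0.0676 = -0.8476; denominator = 1 − 0.0676 = 0.9324
φ_{22} = -0.8476 / 0.9324 = -0.909

-0.909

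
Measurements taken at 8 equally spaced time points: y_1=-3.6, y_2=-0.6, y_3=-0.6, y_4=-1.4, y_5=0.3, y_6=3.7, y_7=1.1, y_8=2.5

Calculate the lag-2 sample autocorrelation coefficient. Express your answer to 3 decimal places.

Mean ȳ = (-3.6 − 0.6 − 0.6 − 1.4 + 0.3 + 3.7 + 1.1 + 2.5)/8 = 0.1750
Deviations from mean: -3.7750, -0.7750, -0.7750, -1.5750, 0.1250, 3.5250, 0.9250, 2.3250
Σ(y_t−ȳ)(y_{t+2}−ȳ) = (2.9256) + (1.2206) + (-0.0969) + (-5.5519) + (0.1156) + (8.1956) = 6.8088
Denominator Σ(y_t−ȳ)² = 36.6350
r_2 = 6.8088 / 36.6350 = 0.186

0.186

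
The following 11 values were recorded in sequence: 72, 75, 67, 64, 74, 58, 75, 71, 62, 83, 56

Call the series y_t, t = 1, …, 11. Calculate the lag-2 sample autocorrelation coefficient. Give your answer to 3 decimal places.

Mean ȳ = (72 + 75 + 67 + 64 + 74 + 58 + 75 + 71 + 62 + 83 + 56)/11 = 68.8182
Numerator Σ_{t=1}^{9}(y_t−ȳ)(y_{t+2}−ȳ) = 91.7521
Denominator Σ(y_t−ȳ)² = 673.6364
r_2 = 91.7521 / 673.6364 = 0.136

0.136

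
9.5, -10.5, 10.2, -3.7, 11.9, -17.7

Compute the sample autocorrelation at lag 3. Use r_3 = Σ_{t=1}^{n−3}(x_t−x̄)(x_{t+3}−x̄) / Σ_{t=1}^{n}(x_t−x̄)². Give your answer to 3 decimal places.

-0.441

Mean x̄ = (9.5 − 10.5 + 10.2 − 3.7 + 11.9 − 17.7)/6 = -0.0500
Numerator Σ_{t=1}^{3}(x_t−x̄)(x_{t+3}−x̄) = -340.6475
Denominator Σ(x_t−x̄)² = 773.1150
r_3 = -340.6475 / 773.1150 = -0.441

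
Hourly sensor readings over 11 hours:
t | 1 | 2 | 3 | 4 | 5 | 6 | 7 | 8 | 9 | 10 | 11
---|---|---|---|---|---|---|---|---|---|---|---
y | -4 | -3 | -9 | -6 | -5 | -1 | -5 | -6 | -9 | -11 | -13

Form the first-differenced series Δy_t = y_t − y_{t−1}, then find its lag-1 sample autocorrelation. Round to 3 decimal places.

-0.270

First differences Δy: 1, -6, 3, 1, 4, -4, -1, -3, -2, -2
Mean of differences = -0.9000
Numerator Σ(Δy_t−Δȳ)(Δy_{t+1}−Δȳ) = -24.0100
Denominator Σ(Δy_t−Δȳ)² = 88.9000
r_1(Δy) = -24.0100 / 88.9000 = -0.270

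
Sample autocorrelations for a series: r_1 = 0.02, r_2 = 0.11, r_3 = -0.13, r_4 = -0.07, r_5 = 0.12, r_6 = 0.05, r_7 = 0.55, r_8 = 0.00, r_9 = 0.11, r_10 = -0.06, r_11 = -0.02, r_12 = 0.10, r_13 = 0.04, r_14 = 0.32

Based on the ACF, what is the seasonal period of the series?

The largest autocorrelation is r_7 = 0.55, with a weaker echo at lag 14 (0.32); the remaining lags stay at or below 0.12.
The dominant spike at lag 7 indicates a seasonal period of 7.

7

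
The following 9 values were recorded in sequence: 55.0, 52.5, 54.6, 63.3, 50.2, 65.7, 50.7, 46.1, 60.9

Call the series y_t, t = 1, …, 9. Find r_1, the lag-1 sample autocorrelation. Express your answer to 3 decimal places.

-0.446

Mean ȳ = (55.0 + 52.5 + 54.6 + 63.3 + 50.2 + 65.7 + 50.7 + 46.1 + 60.9)/9 = 55.4444
Numerator Σ_{t=1}^{8}(y_t−ȳ)(y_{t+1}−ȳ) = -153.1231
Denominator Σ(y_t−ȳ)² = 343.5622
r_1 = -153.1231 / 343.5622 = -0.446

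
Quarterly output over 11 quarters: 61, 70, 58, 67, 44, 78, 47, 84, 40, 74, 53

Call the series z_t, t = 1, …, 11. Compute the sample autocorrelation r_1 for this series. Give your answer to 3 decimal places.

Mean z̄ = (61 + 70 + 58 + 67 + 44 + 78 + 47 + 84 + 40 + 74 + 53)/11 = 61.4545
Numerator Σ_{t=1}^{10}(z_t−z̄)(z_{t+1}−z̄) = -1862.1157
Denominator Σ(z_t−z̄)² = 2100.7273
r_1 = -1862.1157 / 2100.7273 = -0.886

-0.886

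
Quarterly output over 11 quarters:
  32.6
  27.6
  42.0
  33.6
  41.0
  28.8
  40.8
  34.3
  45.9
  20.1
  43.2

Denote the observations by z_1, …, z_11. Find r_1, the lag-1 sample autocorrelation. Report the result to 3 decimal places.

Mean z̄ = (32.6 + 27.6 + 42.0 + 33.6 + 41.0 + 28.8 + 40.8 + 34.3 + 45.9 + 20.1 + 43.2)/11 = 35.4455
Numerator Σ_{t=1}^{10}(z_t−z̄)(z_{t+1}−z̄) = -421.4775
Denominator Σ(z_t−z̄)² = 625.9273
r_1 = -421.4775 / 625.9273 = -0.673

-0.673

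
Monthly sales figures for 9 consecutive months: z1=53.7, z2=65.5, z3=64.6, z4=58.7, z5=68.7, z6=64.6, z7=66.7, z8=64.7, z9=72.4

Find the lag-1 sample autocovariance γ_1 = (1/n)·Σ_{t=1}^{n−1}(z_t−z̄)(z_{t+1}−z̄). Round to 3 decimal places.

Mean z̄ = (53.7 + 65.5 + 64.6 + 58.7 + 68.7 + 64.6 + 66.7 + 64.7 + 72.4)/9 = 64.4000
Σ_{t=1}^{8}(z_t−z̄)(z_{t+1}−z̄) = -32.7900
γ_1 = -32.7900 / 9 = -3.643

-3.643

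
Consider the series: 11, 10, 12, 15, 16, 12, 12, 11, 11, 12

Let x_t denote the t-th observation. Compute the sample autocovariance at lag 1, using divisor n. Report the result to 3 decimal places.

Mean x̄ = (11 + 10 + 12 + 15 + 16 + 12 + 12 + 11 + 11 + 12)/10 = 12.2000
Σ_{t=1}^{9}(x_t−x̄)(x_{t+1}−x̄) = 14.3600
γ_1 = 14.3600 / 10 = 1.436

1.436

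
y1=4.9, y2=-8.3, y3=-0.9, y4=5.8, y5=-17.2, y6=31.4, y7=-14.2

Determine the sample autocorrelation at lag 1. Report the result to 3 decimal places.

-0.699

Mean ȳ = (4.9 − 8.3 − 0.9 + 5.8 − 17.2 + 31.4 − 14.2)/7 = 0.2143
Deviations from mean: 4.6857, -8.5143, -1.1143, 5.5857, -17.4143, 31.1857, -14.4143
Numerator Σ_{t=1}^{6}(y_t−ȳ)(y_{t+1}−ȳ) = -1126.5002
Denominator Σ(y_t−ȳ)² = 1610.4686
r_1 = -1126.5002 / 1610.4686 = -0.699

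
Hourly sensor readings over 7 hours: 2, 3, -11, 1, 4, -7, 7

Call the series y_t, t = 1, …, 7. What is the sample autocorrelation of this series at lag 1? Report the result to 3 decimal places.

-0.452

Mean ȳ = (2 + 3 − 11 + 1 + 4 − 7 + 7)/7 = -0.1429
Deviations from mean: 2.1429, 3.1429, -10.8571, 1.1429, 4.1429, -6.8571, 7.1429
Σ(y_t−ȳ)(y_{t+1}−ȳ) = (6.7347) + (-34.1224) + (-12.4082) + (4.7347) + (-28.4082) + (-48.9796) = -112.4490
Denominator Σ(y_t−ȳ)² = 248.8571
r_1 = -112.4490 / 248.8571 = -0.452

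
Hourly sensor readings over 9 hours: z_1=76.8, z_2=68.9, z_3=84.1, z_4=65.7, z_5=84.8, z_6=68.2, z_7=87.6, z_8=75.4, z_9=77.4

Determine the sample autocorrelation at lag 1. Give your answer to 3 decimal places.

-0.820

Mean z̄ = (76.8 + 68.9 + 84.1 + 65.7 + 84.8 + 68.2 + 87.6 + 75.4 + 77.4)/9 = 76.5444
Numerator Σ_{t=1}^{8}(z_t−z̄)(z_{t+1}−z̄) = -405.9464
Denominator Σ(z_t−z̄)² = 495.2422
r_1 = -405.9464 / 495.2422 = -0.820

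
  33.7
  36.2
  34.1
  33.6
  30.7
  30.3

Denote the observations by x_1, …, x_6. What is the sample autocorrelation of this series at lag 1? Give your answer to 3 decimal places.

0.442

Mean x̄ = (33.7 + 36.2 + 34.1 + 33.6 + 30.7 + 30.3)/6 = 33.1000
Deviations from mean: 0.6000, 3.1000, 1.0000, 0.5000, -2.4000, -2.8000
Σ(x_t−x̄)(x_{t+1}−x̄) = (1.8600) + (3.1000) + (0.5000) + (-1.2000) + (6.7200) = 10.9800
Denominator Σ(x_t−x̄)² = 24.8200
r_1 = 10.9800 / 24.8200 = 0.442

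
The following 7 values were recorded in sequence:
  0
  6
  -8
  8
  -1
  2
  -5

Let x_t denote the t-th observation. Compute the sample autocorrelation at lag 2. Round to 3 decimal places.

0.399

Mean x̄ = (0 + 6 − 8 + 8 − 1 + 2 − 5)/7 = 0.2857
Deviations from mean: -0.2857, 5.7143, -8.2857, 7.7143, -1.2857, 1.7143, -5.2857
Numerator Σ_{t=1}^{5}(x_t−x̄)(x_{t+2}−x̄) = 77.1224
Denominator Σ(x_t−x̄)² = 193.4286
r_2 = 77.1224 / 193.4286 = 0.399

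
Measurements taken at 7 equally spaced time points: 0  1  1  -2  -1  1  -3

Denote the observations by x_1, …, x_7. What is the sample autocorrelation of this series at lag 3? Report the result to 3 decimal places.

Mean x̄ = (0 + 1 + 1 − 2 − 1 + 1 − 3)/7 = -0.4286
Deviations from mean: 0.4286, 1.4286, 1.4286, -1.5714, -0.5714, 1.4286, -2.5714
Numerator Σ_{t=1}^{4}(x_t−x̄)(x_{t+3}−x̄) = 4.5918
Denominator Σ(x_t−x̄)² = 15.7143
r_3 = 4.5918 / 15.7143 = 0.292

0.292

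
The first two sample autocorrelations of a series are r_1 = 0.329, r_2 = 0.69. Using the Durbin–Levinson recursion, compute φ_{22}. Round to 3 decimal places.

0.652

φ_{22} = (r_2 − r_1²) / (1 − r_1²)
r_1² = (0.329)² = 0.108241
Numerator = 0.69 − 0.1082 = 0.5818; denominator = 1 − 0.1082 = 0.8918
φ_{22} = 0.5818 / 0.8918 = 0.652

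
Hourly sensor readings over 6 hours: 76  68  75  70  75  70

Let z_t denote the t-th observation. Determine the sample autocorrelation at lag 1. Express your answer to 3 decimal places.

Mean z̄ = (76 + 68 + 75 + 70 + 75 + 70)/6 = 72.3333
Deviations from mean: 3.6667, -4.3333, 2.6667, -2.3333, 2.6667, -2.3333
Σ(z_t−z̄)(z_{t+1}−z̄) = (-15.8889) + (-11.5556) + (-6.2222) + (-6.2222) + (-6.2222) = -46.1111
Denominator Σ(z_t−z̄)² = 57.3333
r_1 = -46.1111 / 57.3333 = -0.804

-0.804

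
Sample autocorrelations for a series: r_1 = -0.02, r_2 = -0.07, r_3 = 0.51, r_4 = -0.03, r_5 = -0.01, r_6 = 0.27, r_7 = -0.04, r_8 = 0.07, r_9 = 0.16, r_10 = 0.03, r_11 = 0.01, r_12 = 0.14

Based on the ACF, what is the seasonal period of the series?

3

The largest autocorrelation is r_3 = 0.51, with weaker echoes at lags 6 (0.27) and 9 (0.16); the remaining lags stay at or below 0.14.
The dominant spike at lag 3 indicates a seasonal period of 3.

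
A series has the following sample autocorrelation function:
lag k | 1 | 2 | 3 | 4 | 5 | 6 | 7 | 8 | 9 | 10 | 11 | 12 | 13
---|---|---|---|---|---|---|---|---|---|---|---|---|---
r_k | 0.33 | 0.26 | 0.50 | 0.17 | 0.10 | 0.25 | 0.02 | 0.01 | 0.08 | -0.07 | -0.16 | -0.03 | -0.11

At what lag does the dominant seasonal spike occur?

3

The largest autocorrelation is r_3 = 0.50; the remaining lags stay at or below 0.33. The elevated value at lag 1 (0.33), dropping to 0.26 at lag 2, reflects decaying short-term dependence rather than seasonality.
The dominant spike at lag 3 indicates a seasonal period of 3.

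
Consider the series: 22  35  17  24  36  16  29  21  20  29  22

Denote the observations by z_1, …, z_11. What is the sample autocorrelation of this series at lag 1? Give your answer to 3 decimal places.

Mean z̄ = (22 + 35 + 17 + 24 + 36 + 16 + 29 + 21 + 20 + 29 + 22)/11 = 24.6364
Numerator Σ_{t=1}^{10}(z_t−z̄)(z_{t+1}−z̄) = -275.4050
Denominator Σ(z_t−z̄)² = 456.5455
r_1 = -275.4050 / 456.5455 = -0.603

-0.603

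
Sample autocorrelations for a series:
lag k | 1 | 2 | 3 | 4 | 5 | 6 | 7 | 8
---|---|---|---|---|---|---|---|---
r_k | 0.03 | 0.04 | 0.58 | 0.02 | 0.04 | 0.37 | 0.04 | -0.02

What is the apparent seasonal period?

3

The largest autocorrelation is r_3 = 0.58, with a weaker echo at lag 6 (0.37); the remaining lags stay at or below 0.04.
The dominant spike at lag 3 indicates a seasonal period of 3.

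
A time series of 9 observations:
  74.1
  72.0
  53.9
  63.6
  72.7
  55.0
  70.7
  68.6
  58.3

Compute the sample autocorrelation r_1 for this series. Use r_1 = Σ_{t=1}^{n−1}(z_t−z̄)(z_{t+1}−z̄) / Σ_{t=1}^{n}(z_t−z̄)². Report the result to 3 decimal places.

-0.292

Mean z̄ = (74.1 + 72.0 + 53.9 + 63.6 + 72.7 + 55.0 + 70.7 + 68.6 + 58.3)/9 = 65.4333
Numerator Σ_{t=1}^{8}(z_t−z̄)(z_{t+1}−z̄) = -147.6778
Denominator Σ(z_t−z̄)² = 504.9200
r_1 = -147.6778 / 504.9200 = -0.292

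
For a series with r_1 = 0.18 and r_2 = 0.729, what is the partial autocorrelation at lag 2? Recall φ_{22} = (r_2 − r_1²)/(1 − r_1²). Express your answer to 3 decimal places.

φ_{22} = (r_2 − r_1²) / (1 − r_1²)
r_1² = (0.18)² = 0.0324
Numerator = 0.729 − 0.0324 = 0.6966; denominator = 1 − 0.0324 = 0.9676
φ_{22} = 0.6966 / 0.9676 = 0.720

0.720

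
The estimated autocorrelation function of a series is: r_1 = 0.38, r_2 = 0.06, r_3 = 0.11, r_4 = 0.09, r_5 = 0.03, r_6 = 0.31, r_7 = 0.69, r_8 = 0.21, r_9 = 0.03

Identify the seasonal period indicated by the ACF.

7

The largest autocorrelation is r_7 = 0.69; the remaining lags stay at or below 0.38. The elevated value at lag 1 (0.38), dropping to 0.06 at lag 2, reflects decaying short-term dependence rather than seasonality.
The dominant spike at lag 7 indicates a seasonal period of 7.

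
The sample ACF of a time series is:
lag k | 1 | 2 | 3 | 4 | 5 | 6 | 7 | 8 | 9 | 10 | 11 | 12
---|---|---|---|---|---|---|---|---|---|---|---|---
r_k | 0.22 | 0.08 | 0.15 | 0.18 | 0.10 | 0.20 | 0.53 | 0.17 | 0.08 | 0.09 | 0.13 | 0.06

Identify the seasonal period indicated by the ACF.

7

The largest autocorrelation is r_7 = 0.53; the remaining lags stay at or below 0.22. The elevated value at lag 1 (0.22), dropping to 0.08 at lag 2, reflects decaying short-term dependence rather than seasonality.
The dominant spike at lag 7 indicates a seasonal period of 7.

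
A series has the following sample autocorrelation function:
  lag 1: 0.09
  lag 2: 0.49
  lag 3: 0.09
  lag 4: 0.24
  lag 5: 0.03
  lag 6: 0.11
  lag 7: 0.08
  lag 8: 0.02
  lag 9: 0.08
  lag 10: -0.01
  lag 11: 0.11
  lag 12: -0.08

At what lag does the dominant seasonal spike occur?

2

The largest autocorrelation is r_2 = 0.49, with a weaker echo at lag 4 (0.24); the remaining lags stay at or below 0.11.
The dominant spike at lag 2 indicates a seasonal period of 2.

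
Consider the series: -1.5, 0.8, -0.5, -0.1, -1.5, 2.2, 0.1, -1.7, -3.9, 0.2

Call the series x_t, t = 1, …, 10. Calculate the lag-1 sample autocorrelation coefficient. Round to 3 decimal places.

-0.075

Mean x̄ = (-1.5 + 0.8 − 0.5 − 0.1 − 1.5 + 2.2 + 0.1 − 1.7 − 3.9 + 0.2)/10 = -0.5900
Numerator Σ_{t=1}^{9}(x_t−x̄)(x_{t+1}−x̄) = -1.8621
Denominator Σ(x_t−x̄)² = 24.9090
r_1 = -1.8621 / 24.9090 = -0.075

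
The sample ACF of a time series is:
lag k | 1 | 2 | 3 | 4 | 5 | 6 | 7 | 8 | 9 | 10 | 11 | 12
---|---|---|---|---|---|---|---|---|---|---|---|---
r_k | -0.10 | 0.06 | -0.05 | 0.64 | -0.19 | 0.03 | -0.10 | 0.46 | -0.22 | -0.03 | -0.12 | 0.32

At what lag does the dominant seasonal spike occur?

The largest autocorrelation is r_4 = 0.64, with weaker echoes at lags 8 (0.46) and 12 (0.32); the remaining lags stay at or below 0.06.
The dominant spike at lag 4 indicates a seasonal period of 4.

4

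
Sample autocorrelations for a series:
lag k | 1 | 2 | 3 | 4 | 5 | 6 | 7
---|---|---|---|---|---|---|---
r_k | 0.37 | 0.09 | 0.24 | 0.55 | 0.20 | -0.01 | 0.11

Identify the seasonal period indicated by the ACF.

The largest autocorrelation is r_4 = 0.55; the remaining lags stay at or below 0.37. The elevated value at lag 1 (0.37), dropping to 0.09 at lag 2, reflects decaying short-term dependence rather than seasonality.
The dominant spike at lag 4 indicates a seasonal period of 4.

4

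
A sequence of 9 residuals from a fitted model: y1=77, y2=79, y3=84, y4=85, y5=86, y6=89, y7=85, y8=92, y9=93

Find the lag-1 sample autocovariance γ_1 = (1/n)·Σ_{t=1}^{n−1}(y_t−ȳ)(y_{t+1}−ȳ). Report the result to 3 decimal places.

Mean ȳ = (77 + 79 + 84 + 85 + 86 + 89 + 85 + 92 + 93)/9 = 85.5556
Σ_{t=1}^{8}(y_t−ȳ)(y_{t+1}−ȳ) = 110.9136
γ_1 = 110.9136 / 9 = 12.324

12.324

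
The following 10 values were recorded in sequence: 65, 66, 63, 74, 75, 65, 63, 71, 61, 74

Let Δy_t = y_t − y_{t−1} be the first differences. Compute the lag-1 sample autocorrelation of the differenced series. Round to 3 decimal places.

-0.423

First differences Δy: 1, -3, 11, 1, -10, -2, 8, -10, 13
Mean of differences = 1.0000
Numerator Σ(Δy_t−Δȳ)(Δy_{t+1}−Δȳ) = -237.0000
Denominator Σ(Δy_t−Δȳ)² = 560.0000
r_1(Δy) = -237.0000 / 560.0000 = -0.423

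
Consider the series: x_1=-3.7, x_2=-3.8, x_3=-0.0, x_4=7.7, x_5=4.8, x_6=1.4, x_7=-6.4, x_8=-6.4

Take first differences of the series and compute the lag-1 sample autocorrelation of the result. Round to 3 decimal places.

0.272

First differences Δx: -0.1, 3.8, 7.7, -2.9, -3.4, -7.8, 0.0
Mean of differences = -0.3857
Numerator Σ(Δx_t−Δx̄)(Δx_{t+1}−Δx̄) = 41.7784
Denominator Σ(Δx_t−Δx̄)² = 153.5086
r_1(Δx) = 41.7784 / 153.5086 = 0.272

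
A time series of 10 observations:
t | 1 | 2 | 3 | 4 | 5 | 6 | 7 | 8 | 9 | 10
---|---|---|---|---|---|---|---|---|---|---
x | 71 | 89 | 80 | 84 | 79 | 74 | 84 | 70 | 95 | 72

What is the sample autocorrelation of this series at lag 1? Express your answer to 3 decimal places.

Mean x̄ = (71 + 89 + 80 + 84 + 79 + 74 + 84 + 70 + 95 + 72)/10 = 79.8000
Numerator Σ_{t=1}^{9}(x_t−x̄)(x_{t+1}−x̄) = -410.0400
Denominator Σ(x_t−x̄)² = 619.6000
r_1 = -410.0400 / 619.6000 = -0.662

-0.662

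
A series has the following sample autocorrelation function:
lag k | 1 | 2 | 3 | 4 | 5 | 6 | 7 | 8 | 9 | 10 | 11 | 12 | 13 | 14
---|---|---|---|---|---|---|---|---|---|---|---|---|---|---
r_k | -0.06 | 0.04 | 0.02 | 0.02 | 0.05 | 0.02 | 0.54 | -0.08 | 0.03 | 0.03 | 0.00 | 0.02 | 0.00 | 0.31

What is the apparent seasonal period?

7

The largest autocorrelation is r_7 = 0.54, with a weaker echo at lag 14 (0.31); the remaining lags stay at or below 0.05.
The dominant spike at lag 7 indicates a seasonal period of 7.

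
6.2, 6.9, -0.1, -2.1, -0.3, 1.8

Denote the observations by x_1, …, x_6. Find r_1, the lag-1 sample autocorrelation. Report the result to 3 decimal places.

0.426

Mean x̄ = (6.2 + 6.9 − 0.1 − 2.1 − 0.3 + 1.8)/6 = 2.0667
Deviations from mean: 4.1333, 4.8333, -2.1667, -4.1667, -2.3667, -0.2667
Σ(x_t−x̄)(x_{t+1}−x̄) = (19.9778) + (-10.4722) + (9.0278) + (9.8611) + (0.6311) = 29.0256
Denominator Σ(x_t−x̄)² = 68.1733
r_1 = 29.0256 / 68.1733 = 0.426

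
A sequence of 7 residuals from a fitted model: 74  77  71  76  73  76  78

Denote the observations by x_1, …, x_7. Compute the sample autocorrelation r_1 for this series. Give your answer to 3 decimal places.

Mean x̄ = (74 + 77 + 71 + 76 + 73 + 76 + 78)/7 = 75.0000
Deviations from mean: -1.0000, 2.0000, -4.0000, 1.0000, -2.0000, 1.0000, 3.0000
Numerator Σ_{t=1}^{6}(x_t−x̄)(x_{t+1}−x̄) = -15.0000
Denominator Σ(x_t−x̄)² = 36.0000
r_1 = -15.0000 / 36.0000 = -0.417

-0.417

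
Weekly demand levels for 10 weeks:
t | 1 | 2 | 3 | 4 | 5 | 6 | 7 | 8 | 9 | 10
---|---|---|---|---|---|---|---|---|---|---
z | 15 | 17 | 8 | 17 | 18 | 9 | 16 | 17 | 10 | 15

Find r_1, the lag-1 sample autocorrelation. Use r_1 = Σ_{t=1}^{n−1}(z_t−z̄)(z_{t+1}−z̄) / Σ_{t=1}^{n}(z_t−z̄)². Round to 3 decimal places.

-0.486

Mean z̄ = (15 + 17 + 8 + 17 + 18 + 9 + 16 + 17 + 10 + 15)/10 = 14.2000
Numerator Σ_{t=1}^{9}(z_t−z̄)(z_{t+1}−z̄) = -61.0400
Denominator Σ(z_t−z̄)² = 125.6000
r_1 = -61.0400 / 125.6000 = -0.486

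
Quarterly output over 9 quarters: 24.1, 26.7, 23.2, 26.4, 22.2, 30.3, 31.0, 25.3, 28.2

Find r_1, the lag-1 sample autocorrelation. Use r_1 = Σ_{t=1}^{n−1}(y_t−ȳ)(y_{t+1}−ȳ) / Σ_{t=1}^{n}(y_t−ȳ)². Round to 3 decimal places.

-0.096

Mean ȳ = (24.1 + 26.7 + 23.2 + 26.4 + 22.2 + 30.3 + 31.0 + 25.3 + 28.2)/9 = 26.3778
Numerator Σ_{t=1}^{8}(y_t−ȳ)(y_{t+1}−ȳ) = -7.1238
Denominator Σ(y_t−ȳ)² = 74.0756
r_1 = -7.1238 / 74.0756 = -0.096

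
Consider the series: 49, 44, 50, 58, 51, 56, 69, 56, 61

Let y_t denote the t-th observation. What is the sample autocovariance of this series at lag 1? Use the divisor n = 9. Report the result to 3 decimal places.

Mean ȳ = (49 + 44 + 50 + 58 + 51 + 56 + 69 + 56 + 61)/9 = 54.8889
Σ_{t=1}^{8}(y_t−ȳ)(y_{t+1}−ȳ) = 123.8765
γ_1 = 123.8765 / 9 = 13.764

13.764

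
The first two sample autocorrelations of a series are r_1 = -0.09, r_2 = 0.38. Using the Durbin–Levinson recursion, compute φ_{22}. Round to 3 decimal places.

0.375

φ_{22} = (r_2 − r_1²) / (1 − r_1²)
r_1² = (-0.09)² = 0.0081
Numerator = 0.38 − 0.0081 = 0.3719; denominator = 1 − 0.0081 = 0.9919
φ_{22} = 0.3719 / 0.9919 = 0.375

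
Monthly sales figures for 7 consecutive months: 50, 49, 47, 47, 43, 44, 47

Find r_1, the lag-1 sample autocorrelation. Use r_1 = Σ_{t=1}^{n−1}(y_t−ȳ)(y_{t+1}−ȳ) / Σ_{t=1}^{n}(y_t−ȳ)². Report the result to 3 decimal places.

Mean ȳ = (50 + 49 + 47 + 47 + 43 + 44 + 47)/7 = 46.7143
Σ(y_t−ȳ)(y_{t+1}−ȳ) = (7.5102) + (0.6531) + (0.0816) + (-1.0612) + (10.0816) + (-0.7755) = 16.4898
Denominator Σ(y_t−ȳ)² = 37.4286
r_1 = 16.4898 / 37.4286 = 0.441

0.441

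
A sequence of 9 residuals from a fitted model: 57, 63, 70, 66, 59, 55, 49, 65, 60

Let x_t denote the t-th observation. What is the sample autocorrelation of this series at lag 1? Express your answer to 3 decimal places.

0.237

Mean x̄ = (57 + 63 + 70 + 66 + 59 + 55 + 49 + 65 + 60)/9 = 60.4444
Numerator Σ_{t=1}^{8}(x_t−x̄)(x_{t+1}−x̄) = 76.6914
Denominator Σ(x_t−x̄)² = 324.2222
r_1 = 76.6914 / 324.2222 = 0.237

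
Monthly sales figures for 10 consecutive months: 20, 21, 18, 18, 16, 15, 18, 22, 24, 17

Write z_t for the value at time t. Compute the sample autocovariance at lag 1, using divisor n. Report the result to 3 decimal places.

2.199

Mean z̄ = (20 + 21 + 18 + 18 + 16 + 15 + 18 + 22 + 24 + 17)/10 = 18.9000
Σ_{t=1}^{9}(z_t−z̄)(z_{t+1}−z̄) = 21.9900
γ_1 = 21.9900 / 10 = 2.199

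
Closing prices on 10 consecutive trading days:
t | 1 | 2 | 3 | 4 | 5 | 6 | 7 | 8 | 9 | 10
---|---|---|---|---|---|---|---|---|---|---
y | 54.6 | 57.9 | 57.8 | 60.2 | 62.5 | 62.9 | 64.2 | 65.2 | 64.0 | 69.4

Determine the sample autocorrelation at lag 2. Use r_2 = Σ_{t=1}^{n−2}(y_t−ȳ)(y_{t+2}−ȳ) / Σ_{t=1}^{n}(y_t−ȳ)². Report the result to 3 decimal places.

Mean ȳ = (54.6 + 57.9 + 57.8 + 60.2 + 62.5 + 62.9 + 64.2 + 65.2 + 64.0 + 69.4)/10 = 61.8700
Numerator Σ_{t=1}^{8}(y_t−ȳ)(y_{t+2}−ȳ) = 66.8702
Denominator Σ(y_t−ȳ)² = 167.1810
r_2 = 66.8702 / 167.1810 = 0.400

0.400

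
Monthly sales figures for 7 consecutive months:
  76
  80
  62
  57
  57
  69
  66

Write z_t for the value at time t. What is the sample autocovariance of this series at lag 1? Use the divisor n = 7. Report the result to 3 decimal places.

Mean z̄ = (76 + 80 + 62 + 57 + 57 + 69 + 66)/7 = 66.7143
Σ_{t=1}^{6}(z_t−z̄)(z_{t+1}−z̄) = 177.0612
γ_1 = 177.0612 / 7 = 25.294

25.294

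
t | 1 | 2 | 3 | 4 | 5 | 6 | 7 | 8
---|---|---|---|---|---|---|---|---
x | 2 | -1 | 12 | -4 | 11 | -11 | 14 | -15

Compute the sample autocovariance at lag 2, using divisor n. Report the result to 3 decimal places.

64.125

Mean x̄ = (2 − 1 + 12 − 4 + 11 − 11 + 14 − 15)/8 = 1.0000
Σ_{t=1}^{6}(x_t−x̄)(x_{t+2}−x̄) = 513.0000
γ_2 = 513.0000 / 8 = 64.125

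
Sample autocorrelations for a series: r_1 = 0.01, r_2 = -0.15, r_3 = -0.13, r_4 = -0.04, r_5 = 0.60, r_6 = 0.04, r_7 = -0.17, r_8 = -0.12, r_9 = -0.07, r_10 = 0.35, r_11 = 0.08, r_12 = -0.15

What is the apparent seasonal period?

5

The largest autocorrelation is r_5 = 0.60, with a weaker echo at lag 10 (0.35); the remaining lags stay at or below 0.08.
The dominant spike at lag 5 indicates a seasonal period of 5.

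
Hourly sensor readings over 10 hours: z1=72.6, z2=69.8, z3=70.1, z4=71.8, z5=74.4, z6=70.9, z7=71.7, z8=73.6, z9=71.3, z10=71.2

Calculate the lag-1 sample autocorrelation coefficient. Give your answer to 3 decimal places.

Mean z̄ = (72.6 + 69.8 + 70.1 + 71.8 + 74.4 + 70.9 + 71.7 + 73.6 + 71.3 + 71.2)/10 = 71.7400
Numerator Σ_{t=1}^{9}(z_t−z̄)(z_{t+1}−z̄) = -1.2816
Denominator Σ(z_t−z̄)² = 18.9240
r_1 = -1.2816 / 18.9240 = -0.068

-0.068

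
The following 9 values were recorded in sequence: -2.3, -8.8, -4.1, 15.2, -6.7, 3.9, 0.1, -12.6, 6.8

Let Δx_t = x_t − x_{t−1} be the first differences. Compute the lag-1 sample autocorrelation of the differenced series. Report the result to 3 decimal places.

First differences Δx: -6.5, 4.7, 19.3, -21.9, 10.6, -3.8, -12.7, 19.4
Mean of differences = 1.1375
Numerator Σ(Δx_t−Δx̄)(Δx_{t+1}−Δx̄) = -830.0214
Denominator Σ(Δx_t−Δx̄)² = 1570.5388
r_1(Δx) = -830.0214 / 1570.5388 = -0.528

-0.528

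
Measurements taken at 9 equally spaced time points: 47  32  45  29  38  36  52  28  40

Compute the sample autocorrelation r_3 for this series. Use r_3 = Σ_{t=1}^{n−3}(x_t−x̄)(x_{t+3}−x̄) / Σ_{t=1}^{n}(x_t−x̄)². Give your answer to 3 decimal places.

-0.401

Mean x̄ = (47 + 32 + 45 + 29 + 38 + 36 + 52 + 28 + 40)/9 = 38.5556
Numerator Σ_{t=1}^{6}(x_t−x̄)(x_{t+3}−x̄) = -219.8148
Denominator Σ(x_t−x̄)² = 548.2222
r_3 = -219.8148 / 548.2222 = -0.401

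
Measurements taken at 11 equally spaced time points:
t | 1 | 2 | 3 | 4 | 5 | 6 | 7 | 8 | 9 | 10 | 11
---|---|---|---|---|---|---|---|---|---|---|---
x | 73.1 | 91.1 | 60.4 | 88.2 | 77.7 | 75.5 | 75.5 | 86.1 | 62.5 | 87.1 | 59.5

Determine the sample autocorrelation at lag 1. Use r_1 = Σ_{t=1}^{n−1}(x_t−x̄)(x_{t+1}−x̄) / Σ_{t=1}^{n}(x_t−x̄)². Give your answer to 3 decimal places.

-0.705

Mean x̄ = (73.1 + 91.1 + 60.4 + 88.2 + 77.7 + 75.5 + 75.5 + 86.1 + 62.5 + 87.1 + 59.5)/11 = 76.0636
Numerator Σ_{t=1}^{10}(x_t−x̄)(x_{t+1}−x̄) = -925.2131
Denominator Σ(x_t−x̄)² = 1311.6855
r_1 = -925.2131 / 1311.6855 = -0.705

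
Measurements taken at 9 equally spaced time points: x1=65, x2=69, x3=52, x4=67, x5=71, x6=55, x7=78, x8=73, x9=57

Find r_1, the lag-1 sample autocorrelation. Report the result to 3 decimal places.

-0.351

Mean x̄ = (65 + 69 + 52 + 67 + 71 + 55 + 78 + 73 + 57)/9 = 65.2222
Numerator Σ_{t=1}^{8}(x_t−x̄)(x_{t+1}−x̄) = -218.2716
Denominator Σ(x_t−x̄)² = 621.5556
r_1 = -218.2716 / 621.5556 = -0.351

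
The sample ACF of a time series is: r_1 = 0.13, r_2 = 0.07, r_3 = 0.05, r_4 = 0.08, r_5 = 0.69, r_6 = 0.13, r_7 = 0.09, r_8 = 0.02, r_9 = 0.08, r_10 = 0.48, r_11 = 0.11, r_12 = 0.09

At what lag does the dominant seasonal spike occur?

The largest autocorrelation is r_5 = 0.69, with a weaker echo at lag 10 (0.48); the remaining lags stay at or below 0.13.
The dominant spike at lag 5 indicates a seasonal period of 5.

5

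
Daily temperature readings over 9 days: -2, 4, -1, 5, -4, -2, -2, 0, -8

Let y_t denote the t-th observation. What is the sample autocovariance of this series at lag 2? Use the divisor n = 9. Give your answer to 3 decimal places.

3.676

Mean ȳ = (-2 + 4 − 1 + 5 − 4 − 2 − 2 + 0 − 8)/9 = -1.1111
Σ_{t=1}^{7}(y_t−ȳ)(y_{t+2}−ȳ) = 33.0864
γ_2 = 33.0864 / 9 = 3.676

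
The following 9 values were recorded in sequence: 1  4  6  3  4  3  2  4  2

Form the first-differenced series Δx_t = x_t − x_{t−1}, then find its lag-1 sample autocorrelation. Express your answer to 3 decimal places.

-0.274

First differences Δx: 3, 2, -3, 1, -1, -1, 2, -2
Mean of differences = 0.1250
Numerator Σ(Δx_t−Δx̄)(Δx_{t+1}−Δx̄) = -9.0156
Denominator Σ(Δx_t−Δx̄)² = 32.8750
r_1(Δx) = -9.0156 / 32.8750 = -0.274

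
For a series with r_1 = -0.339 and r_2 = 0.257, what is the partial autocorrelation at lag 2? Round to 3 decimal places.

φ_{22} = (r_2 − r_1²) / (1 − r_1²)
r_1² = (-0.339)² = 0.114921
Numerator = 0.257 − 0.1149 = 0.1421; denominator = 1 − 0.1149 = 0.8851
φ_{22} = 0.1421 / 0.8851 = 0.161

0.161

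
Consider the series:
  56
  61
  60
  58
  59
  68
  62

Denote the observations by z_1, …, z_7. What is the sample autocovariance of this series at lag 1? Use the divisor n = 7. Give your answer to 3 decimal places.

Mean z̄ = (56 + 61 + 60 + 58 + 59 + 68 + 62)/7 = 60.5714
Σ_{t=1}^{6}(z_t−z̄)(z_{t+1}−z̄) = 2.2449
γ_1 = 2.2449 / 7 = 0.321

0.321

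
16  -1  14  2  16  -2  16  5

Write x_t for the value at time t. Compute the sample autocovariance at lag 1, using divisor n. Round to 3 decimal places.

Mean x̄ = (16 − 1 + 14 + 2 + 16 − 2 + 16 + 5)/8 = 8.2500
Σ_{t=1}^{7}(x_t−x̄)(x_{t+1}−x̄) = -393.3125
γ_1 = -393.3125 / 8 = -49.164

-49.164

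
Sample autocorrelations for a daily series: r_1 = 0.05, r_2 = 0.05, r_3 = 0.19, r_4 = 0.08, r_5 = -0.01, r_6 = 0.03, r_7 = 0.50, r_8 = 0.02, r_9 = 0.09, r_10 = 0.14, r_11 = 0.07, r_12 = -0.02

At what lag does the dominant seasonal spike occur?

The largest autocorrelation is r_7 = 0.50; the remaining lags stay at or below 0.19.
The dominant spike at lag 7 indicates a seasonal period of 7.

7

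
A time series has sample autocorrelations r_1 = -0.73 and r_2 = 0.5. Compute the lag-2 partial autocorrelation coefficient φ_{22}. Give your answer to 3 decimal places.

-0.070

φ_{22} = (r_2 − r_1²) / (1 − r_1²)
r_1² = (-0.73)² = 0.5329
Numerator = 0.5 − 0.5329 = -0.0329; denominator = 1 − 0.5329 = 0.4671
φ_{22} = -0.0329 / 0.4671 = -0.070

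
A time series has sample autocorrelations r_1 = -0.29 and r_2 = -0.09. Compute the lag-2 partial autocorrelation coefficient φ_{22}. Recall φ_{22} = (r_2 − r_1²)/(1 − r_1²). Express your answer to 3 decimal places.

-0.190

φ_{22} = (r_2 − r_1²) / (1 − r_1²)
r_1² = (-0.29)² = 0.0841
Numerator = -0.09 − 0.0841 = -0.1741; denominator = 1 − 0.0841 = 0.9159
φ_{22} = -0.1741 / 0.9159 = -0.190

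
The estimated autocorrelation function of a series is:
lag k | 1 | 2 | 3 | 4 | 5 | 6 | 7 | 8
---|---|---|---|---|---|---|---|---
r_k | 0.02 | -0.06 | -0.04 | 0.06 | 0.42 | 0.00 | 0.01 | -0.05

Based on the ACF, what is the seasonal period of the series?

5

The largest autocorrelation is r_5 = 0.42; the remaining lags stay at or below 0.06.
The dominant spike at lag 5 indicates a seasonal period of 5.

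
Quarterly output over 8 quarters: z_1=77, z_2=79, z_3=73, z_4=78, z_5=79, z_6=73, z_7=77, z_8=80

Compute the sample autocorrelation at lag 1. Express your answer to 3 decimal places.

-0.360

Mean z̄ = (77 + 79 + 73 + 78 + 79 + 73 + 77 + 80)/8 = 77.0000
Deviations from mean: 0.0000, 2.0000, -4.0000, 1.0000, 2.0000, -4.0000, 0.0000, 3.0000
Σ(z_t−z̄)(z_{t+1}−z̄) = (0.0000) + (-8.0000) + (-4.0000) + (2.0000) + (-8.0000) + (0.0000) + (0.0000) = -18.0000
Denominator Σ(z_t−z̄)² = 50.0000
r_1 = -18.0000 / 50.0000 = -0.360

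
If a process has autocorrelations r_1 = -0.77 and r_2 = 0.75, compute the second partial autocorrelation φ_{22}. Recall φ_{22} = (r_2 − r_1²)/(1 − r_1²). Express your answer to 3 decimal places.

0.386

φ_{22} = (r_2 − r_1²) / (1 − r_1²)
r_1² = (-0.77)² = 0.5929
Numerator = 0.75 − 0.5929 = 0.1571; denominator = 1 − 0.5929 = 0.4071
φ_{22} = 0.1571 / 0.4071 = 0.386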